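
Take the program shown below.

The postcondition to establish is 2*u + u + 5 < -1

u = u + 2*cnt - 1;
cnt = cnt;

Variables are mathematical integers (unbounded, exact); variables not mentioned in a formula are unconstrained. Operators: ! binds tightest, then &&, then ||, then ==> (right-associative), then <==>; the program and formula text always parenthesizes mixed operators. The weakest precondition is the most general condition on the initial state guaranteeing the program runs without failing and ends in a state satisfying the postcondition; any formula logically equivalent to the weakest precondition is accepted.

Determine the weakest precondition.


Working backward. After the program, the postcondition 2*u + u + 5 < -1 must hold; in canonical form it is 3*u < -6.
Before cnt := cnt: 3*u < -6
Before u := u + 2*cnt - 1: 6*cnt + 3*u < -3
Answer: WP = 6*cnt + 3*u < -3


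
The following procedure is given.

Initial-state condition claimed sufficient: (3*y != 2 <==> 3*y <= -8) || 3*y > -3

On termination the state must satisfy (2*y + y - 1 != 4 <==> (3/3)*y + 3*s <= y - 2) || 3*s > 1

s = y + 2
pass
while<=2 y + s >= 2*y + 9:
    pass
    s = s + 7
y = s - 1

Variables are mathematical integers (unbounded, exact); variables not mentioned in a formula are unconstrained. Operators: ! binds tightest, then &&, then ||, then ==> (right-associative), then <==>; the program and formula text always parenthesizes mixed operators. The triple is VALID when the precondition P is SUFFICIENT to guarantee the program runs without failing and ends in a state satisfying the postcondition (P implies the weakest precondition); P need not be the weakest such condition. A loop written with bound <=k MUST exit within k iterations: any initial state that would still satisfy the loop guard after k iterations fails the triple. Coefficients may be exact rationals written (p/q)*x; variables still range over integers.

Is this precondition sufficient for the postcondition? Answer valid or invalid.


Working backward. After the program, the postcondition (2*y + y - 1 != 4 <==> (3/3)*y + 3*s <= y - 2) || 3*s > 1 must hold; in canonical form it is (3*y != 5 <==> 3*s <= -2) || 3*s > 1.
Before y := s - 1: (3*s != 8 <==> 3*s <= -2) || 3*s > 1
Before the loop (bound <=2), unroll the exhaustion recursion (WP_0 = exit-now case; WP_j = one more guarded iteration, up to j = 2):
  WP_0: (!(s >= y + 9)) && ((3*s != 8 <==> 3*s <= -2) || 3*s > 1)
  WP_1: (s >= y + 9 ==> ((!(s >= y + 2)) && ((3*s != -13 <==> 3*s <= -23) || 3*s > -20))) && ((!(s >= y + 9)) ==> ((3*s != 8 <==> 3*s <= -2) || 3*s > 1))
  WP_2: (s >= y + 9 ==> ((s >= y + 2 ==> ((!(s >= y - 5)) && ((3*s != -34 <==> 3*s <= -44) || 3*s > -41))) && ((!(s >= y + 2)) ==> ((3*s != -13 <==> 3*s <= -23) || 3*s > -20)))) && ((!(s >= y + 9)) ==> ((3*s != 8 <==> 3*s <= -2) || 3*s > 1))
So before the loop: (s >= y + 9 ==> ((s >= y + 2 ==> ((!(s >= y - 5)) && ((3*s != -34 <==> 3*s <= -44) || 3*s > -41))) && ((!(s >= y + 2)) ==> ((3*s != -13 <==> 3*s <= -23) || 3*s > -20)))) && ((!(s >= y + 9)) ==> ((3*s != 8 <==> 3*s <= -2) || 3*s > 1))
Before skip: (s >= y + 9 ==> ((s >= y + 2 ==> ((!(s >= y - 5)) && ((3*s != -34 <==> 3*s <= -44) || 3*s > -41))) && ((!(s >= y + 2)) ==> ((3*s != -13 <==> 3*s <= -23) || 3*s > -20)))) && ((!(s >= y + 9)) ==> ((3*s != 8 <==> 3*s <= -2) || 3*s > 1))
Before s := y + 2: (3*y != 2 <==> 3*y <= -8) || 3*y > -5
The weakest precondition is (3*y != 2 <==> 3*y <= -8) || 3*y > -5.
Check whether (3*y != 2 <==> 3*y <= -8) || 3*y > -3 implies it.
Every state satisfying the precondition satisfies the weakest precondition: the implication holds.
Answer: valid


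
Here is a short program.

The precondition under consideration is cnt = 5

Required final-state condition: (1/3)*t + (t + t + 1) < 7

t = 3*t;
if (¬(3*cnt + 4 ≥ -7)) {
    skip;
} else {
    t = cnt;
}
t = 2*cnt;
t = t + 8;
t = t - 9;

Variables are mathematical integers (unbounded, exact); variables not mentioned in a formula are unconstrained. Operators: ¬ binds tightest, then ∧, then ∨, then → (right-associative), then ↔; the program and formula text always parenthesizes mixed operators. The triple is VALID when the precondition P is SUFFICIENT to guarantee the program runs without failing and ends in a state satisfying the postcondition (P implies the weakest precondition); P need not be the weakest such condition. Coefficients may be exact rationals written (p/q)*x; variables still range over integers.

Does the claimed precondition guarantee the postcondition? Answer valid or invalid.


Working backward. After the program, the postcondition (1/3)*t + (t + t + 1) < 7 must hold; in canonical form it is (7/3)*t < 6.
Before t := t - 9: (7/3)*t < 27
Before t := t + 8: (7/3)*t < 25/3
Before t := 2*cnt: (14/3)*cnt < 25/3
Then branch requires (14/3)*cnt < 25/3; else branch requires (14/3)*cnt < 25/3.
Before the if: ((¬(3*cnt ≥ -11)) → (14/3)*cnt < 25/3) ∧ (3*cnt ≥ -11 → (14/3)*cnt < 25/3)
Before t := 3*t: ((¬(3*cnt ≥ -11)) → (14/3)*cnt < 25/3) ∧ (3*cnt ≥ -11 → (14/3)*cnt < 25/3)
The weakest precondition is ((¬(3*cnt ≥ -11)) → (14/3)*cnt < 25/3) ∧ (3*cnt ≥ -11 → (14/3)*cnt < 25/3).
Check whether cnt = 5 implies it.
Countermodel: at the initial state cnt = 5, the precondition holds but the weakest precondition fails.
Answer: invalid


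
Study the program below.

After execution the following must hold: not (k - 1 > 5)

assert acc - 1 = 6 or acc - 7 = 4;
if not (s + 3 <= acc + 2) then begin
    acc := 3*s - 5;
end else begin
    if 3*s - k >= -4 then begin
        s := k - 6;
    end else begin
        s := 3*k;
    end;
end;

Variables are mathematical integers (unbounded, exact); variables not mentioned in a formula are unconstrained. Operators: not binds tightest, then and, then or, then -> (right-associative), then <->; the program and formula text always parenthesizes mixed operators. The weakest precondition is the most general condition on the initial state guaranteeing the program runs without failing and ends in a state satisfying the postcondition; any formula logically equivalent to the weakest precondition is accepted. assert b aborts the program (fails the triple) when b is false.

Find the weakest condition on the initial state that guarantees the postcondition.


Working backward. After the program, the postcondition not (k - 1 > 5) must hold; in canonical form it is not (k > 6).
Then branch requires not (k > 6); else branch requires (3*s >= k - 4 -> (not (k > 6))) and ((not (3*s >= k - 4)) -> (not (k > 6))).
Before the if: ((not (s <= acc - 1)) -> (not (k > 6))) and (s <= acc - 1 -> ((3*s >= k - 4 -> (not (k > 6))) and ((not (3*s >= k - 4)) -> (not (k > 6)))))
Before assert acc - 1 = 6 or acc - 7 = 4: (acc = 7 or acc = 11) and ((not (s <= acc - 1)) -> (not (k > 6))) and (s <= acc - 1 -> ((3*s >= k - 4 -> (not (k > 6))) and ((not (3*s >= k - 4)) -> (not (k > 6)))))
Answer: WP = (acc = 7 or acc = 11) and ((not (s <= acc - 1)) -> (not (k > 6))) and (s <= acc - 1 -> ((3*s >= k - 4 -> (not (k > 6))) and ((not (3*s >= k - 4)) -> (not (k > 6)))))


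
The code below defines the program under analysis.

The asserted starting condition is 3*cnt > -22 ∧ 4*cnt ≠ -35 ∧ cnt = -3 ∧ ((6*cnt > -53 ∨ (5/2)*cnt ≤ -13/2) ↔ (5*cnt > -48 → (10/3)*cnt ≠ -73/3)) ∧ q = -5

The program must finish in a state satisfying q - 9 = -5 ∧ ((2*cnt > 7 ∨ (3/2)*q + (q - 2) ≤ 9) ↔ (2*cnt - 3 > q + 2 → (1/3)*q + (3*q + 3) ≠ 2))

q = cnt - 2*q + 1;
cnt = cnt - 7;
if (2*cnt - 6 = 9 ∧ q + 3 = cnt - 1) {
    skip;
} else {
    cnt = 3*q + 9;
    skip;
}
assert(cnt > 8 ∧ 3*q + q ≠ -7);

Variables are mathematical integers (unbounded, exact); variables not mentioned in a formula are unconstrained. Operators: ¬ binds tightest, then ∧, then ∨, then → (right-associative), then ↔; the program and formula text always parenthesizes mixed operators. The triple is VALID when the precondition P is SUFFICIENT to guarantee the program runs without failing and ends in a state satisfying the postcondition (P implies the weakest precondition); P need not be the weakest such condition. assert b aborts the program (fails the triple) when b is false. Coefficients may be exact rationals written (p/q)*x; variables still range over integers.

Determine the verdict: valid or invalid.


Working backward. After the program, the postcondition q - 9 = -5 ∧ ((2*cnt > 7 ∨ (3/2)*q + (q - 2) ≤ 9) ↔ (2*cnt - 3 > q + 2 → (1/3)*q + (3*q + 3) ≠ 2)) must hold; in canonical form it is q = 4 ∧ ((2*cnt > 7 ∨ (5/2)*q ≤ 11) ↔ (2*cnt > q + 5 → (10/3)*q ≠ -1)).
Before assert cnt > 8 ∧ 3*q + q ≠ -7: cnt > 8 ∧ 4*q ≠ -7 ∧ q = 4 ∧ ((2*cnt > 7 ∨ (5/2)*q ≤ 11) ↔ (2*cnt > q + 5 → (10/3)*q ≠ -1))
Then branch requires cnt > 8 ∧ 4*q ≠ -7 ∧ q = 4 ∧ ((2*cnt > 7 ∨ (5/2)*q ≤ 11) ↔ (2*cnt > q + 5 → (10/3)*q ≠ -1)); else branch requires 3*q > -1 ∧ 4*q ≠ -7 ∧ q = 4 ∧ ((6*q > -11 ∨ (5/2)*q ≤ 11) ↔ (5*q > -13 → (10/3)*q ≠ -1)).
Before the if: ((2*cnt = 15 ∧ q = cnt - 4) → (cnt > 8 ∧ 4*q ≠ -7 ∧ q = 4 ∧ ((2*cnt > 7 ∨ (5/2)*q ≤ 11) ↔ (2*cnt > q + 5 → (10/3)*q ≠ -1)))) ∧ ((¬(2*cnt = 15 ∧ q = cnt - 4)) → (3*q > -1 ∧ 4*q ≠ -7 ∧ q = 4 ∧ ((6*q > -11 ∨ (5/2)*q ≤ 11) ↔ (5*q > -13 → (10/3)*q ≠ -1))))
Before cnt := cnt - 7: ((2*cnt = 29 ∧ q = cnt - 11) → (cnt > 15 ∧ 4*q ≠ -7 ∧ q = 4 ∧ ((2*cnt > 21 ∨ (5/2)*q ≤ 11) ↔ (2*cnt > q + 19 → (10/3)*q ≠ -1)))) ∧ ((¬(2*cnt = 29 ∧ q = cnt - 11)) → (3*q > -1 ∧ 4*q ≠ -7 ∧ q = 4 ∧ ((6*q > -11 ∨ (5/2)*q ≤ 11) ↔ (5*q > -13 → (10/3)*q ≠ -1))))
Before q := cnt - 2*q + 1: ((2*cnt = 29 ∧ 2*q = 12) → (cnt > 15 ∧ 4*cnt ≠ 8*q - 11 ∧ cnt = 2*q + 3 ∧ ((2*cnt > 21 ∨ (5/2)*cnt ≤ 5*q + 17/2) ↔ (cnt + 2*q > 20 → (10/3)*cnt ≠ (20/3)*q - 13/3)))) ∧ ((¬(2*cnt = 29 ∧ 2*q = 12)) → (3*cnt > 6*q - 4 ∧ 4*cnt ≠ 8*q - 11 ∧ cnt = 2*q + 3 ∧ ((6*cnt > 12*q - 17 ∨ (5/2)*cnt ≤ 5*q + 17/2) ↔ (5*cnt > 10*q - 18 → (10/3)*cnt ≠ (20/3)*q - 13/3))))
The weakest precondition is ((2*cnt = 29 ∧ 2*q = 12) → (cnt > 15 ∧ 4*cnt ≠ 8*q - 11 ∧ cnt = 2*q + 3 ∧ ((2*cnt > 21 ∨ (5/2)*cnt ≤ 5*q + 17/2) ↔ (cnt + 2*q > 20 → (10/3)*cnt ≠ (20/3)*q - 13/3)))) ∧ ((¬(2*cnt = 29 ∧ 2*q = 12)) → (3*cnt > 6*q - 4 ∧ 4*cnt ≠ 8*q - 11 ∧ cnt = 2*q + 3 ∧ ((6*cnt > 12*q - 17 ∨ (5/2)*cnt ≤ 5*q + 17/2) ↔ (5*cnt > 10*q - 18 → (10/3)*cnt ≠ (20/3)*q - 13/3)))).
Check whether 3*cnt > -22 ∧ 4*cnt ≠ -35 ∧ cnt = -3 ∧ ((6*cnt > -53 ∨ (5/2)*cnt ≤ -13/2) ↔ (5*cnt > -48 → (10/3)*cnt ≠ -73/3)) ∧ q = -5 implies it.
Countermodel: at the initial state cnt = -3, q = -5, the precondition holds but the weakest precondition fails.
Answer: invalid


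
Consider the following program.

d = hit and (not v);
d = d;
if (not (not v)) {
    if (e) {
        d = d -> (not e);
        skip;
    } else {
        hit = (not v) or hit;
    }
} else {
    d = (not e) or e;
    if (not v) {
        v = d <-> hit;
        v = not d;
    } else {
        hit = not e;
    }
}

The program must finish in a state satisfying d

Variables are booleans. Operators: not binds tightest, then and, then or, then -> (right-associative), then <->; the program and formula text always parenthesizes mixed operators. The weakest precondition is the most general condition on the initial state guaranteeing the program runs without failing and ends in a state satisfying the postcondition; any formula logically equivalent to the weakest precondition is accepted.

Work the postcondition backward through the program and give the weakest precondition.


Working backward. After the program, d must hold.
Then branch requires (e -> (d -> (not e))) and ((not e) -> d); else branch requires true.
Before the if: v -> ((e -> (d -> (not e))) and ((not e) -> d))
Before d := d: v -> ((e -> (d -> (not e))) and ((not e) -> d))
Before d := hit and (not v): v -> ((e -> ((hit and (not v)) -> (not e))) and ((not e) -> (hit and (not v))))
Answer: WP = v -> ((e -> ((hit and (not v)) -> (not e))) and ((not e) -> (hit and (not v))))


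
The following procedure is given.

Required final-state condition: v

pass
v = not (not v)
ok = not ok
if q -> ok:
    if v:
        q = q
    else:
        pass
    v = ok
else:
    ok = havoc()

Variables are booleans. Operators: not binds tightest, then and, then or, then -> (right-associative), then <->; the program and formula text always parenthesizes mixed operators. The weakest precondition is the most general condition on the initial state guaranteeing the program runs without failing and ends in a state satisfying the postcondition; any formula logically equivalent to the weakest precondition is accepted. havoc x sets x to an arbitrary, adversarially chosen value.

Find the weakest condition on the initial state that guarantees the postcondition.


Working backward. After the program, v must hold.
Then branch requires (v -> ok) and ((not v) -> ok); else branch requires v.
Before the if: ((q -> ok) -> ((v -> ok) and ((not v) -> ok))) and ((not (q -> ok)) -> v)
Before ok := not ok: ((q -> (not ok)) -> ((v -> (not ok)) and ((not v) -> (not ok)))) and ((not (q -> (not ok))) -> v)
Before v := not (not v): ((q -> (not ok)) -> ((v -> (not ok)) and ((not v) -> (not ok)))) and ((not (q -> (not ok))) -> v)
Before skip: ((q -> (not ok)) -> ((v -> (not ok)) and ((not v) -> (not ok)))) and ((not (q -> (not ok))) -> v)
Answer: WP = ((q -> (not ok)) -> ((v -> (not ok)) and ((not v) -> (not ok)))) and ((not (q -> (not ok))) -> v)


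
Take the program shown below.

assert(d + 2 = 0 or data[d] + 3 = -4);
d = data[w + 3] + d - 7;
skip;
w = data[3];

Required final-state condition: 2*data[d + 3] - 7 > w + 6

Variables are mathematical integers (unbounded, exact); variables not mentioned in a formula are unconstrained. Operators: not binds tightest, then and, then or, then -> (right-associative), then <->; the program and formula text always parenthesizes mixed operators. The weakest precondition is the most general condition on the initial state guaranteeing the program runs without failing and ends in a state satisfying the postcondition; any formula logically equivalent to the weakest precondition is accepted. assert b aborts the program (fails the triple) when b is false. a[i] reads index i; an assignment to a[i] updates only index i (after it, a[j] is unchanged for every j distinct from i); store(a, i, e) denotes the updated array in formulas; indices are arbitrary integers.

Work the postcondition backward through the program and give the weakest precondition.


Working backward. After the program, the postcondition 2*data[d + 3] - 7 > w + 6 must hold; in canonical form it is 2*data[d + 3] > w + 13.
Before w := data[3]: 2*data[d + 3] > data[3] + 13
Before skip: 2*data[d + 3] > data[3] + 13
Before d := data[w + 3] + d - 7: 2*data[data[w + 3] + d - 4] > data[3] + 13
Before assert d + 2 = 0 or data[d] + 3 = -4: (d = -2 or data[d] = -7) and 2*data[data[w + 3] + d - 4] > data[3] + 13
Answer: WP = (d = -2 or data[d] = -7) and 2*data[data[w + 3] + d - 4] > data[3] + 13


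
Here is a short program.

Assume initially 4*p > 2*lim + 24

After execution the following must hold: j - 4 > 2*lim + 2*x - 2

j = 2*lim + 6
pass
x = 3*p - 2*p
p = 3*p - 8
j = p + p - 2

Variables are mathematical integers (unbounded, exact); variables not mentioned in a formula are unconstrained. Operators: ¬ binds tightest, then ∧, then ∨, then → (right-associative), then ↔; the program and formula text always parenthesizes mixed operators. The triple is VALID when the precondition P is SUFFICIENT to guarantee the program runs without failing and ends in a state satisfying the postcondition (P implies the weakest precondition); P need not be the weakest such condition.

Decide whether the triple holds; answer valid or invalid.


Working backward. After the program, the postcondition j - 4 > 2*lim + 2*x - 2 must hold; in canonical form it is j > 2*lim + 2*x + 2.
Before j := p + p - 2: 2*p > 2*lim + 2*x + 4
Before p := 3*p - 8: 6*p > 2*lim + 2*x + 20
Before x := 3*p - 2*p: 4*p > 2*lim + 20
Before skip: 4*p > 2*lim + 20
Before j := 2*lim + 6: 4*p > 2*lim + 20
The weakest precondition is 4*p > 2*lim + 20.
Check whether 4*p > 2*lim + 24 implies it.
Every state satisfying the precondition satisfies the weakest precondition: the implication holds.
Answer: valid


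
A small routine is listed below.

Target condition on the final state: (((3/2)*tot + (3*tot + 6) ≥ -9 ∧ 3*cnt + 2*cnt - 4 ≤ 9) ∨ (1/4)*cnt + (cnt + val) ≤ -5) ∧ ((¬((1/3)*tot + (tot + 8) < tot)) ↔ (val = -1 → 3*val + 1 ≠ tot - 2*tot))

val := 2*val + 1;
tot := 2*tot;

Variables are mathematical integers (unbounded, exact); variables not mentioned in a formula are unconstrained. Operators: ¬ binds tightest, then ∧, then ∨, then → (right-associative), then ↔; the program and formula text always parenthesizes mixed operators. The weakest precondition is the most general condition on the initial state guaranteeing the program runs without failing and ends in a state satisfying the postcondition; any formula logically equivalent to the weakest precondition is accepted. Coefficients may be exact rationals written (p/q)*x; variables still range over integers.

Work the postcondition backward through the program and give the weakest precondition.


Working backward. After the program, the postcondition (((3/2)*tot + (3*tot + 6) ≥ -9 ∧ 3*cnt + 2*cnt - 4 ≤ 9) ∨ (1/4)*cnt + (cnt + val) ≤ -5) ∧ ((¬((1/3)*tot + (tot + 8) < tot)) ↔ (val = -1 → 3*val + 1 ≠ tot - 2*tot)) must hold; in canonical form it is (((9/2)*tot ≥ -15 ∧ 5*cnt ≤ 13) ∨ (5/4)*cnt + val ≤ -5) ∧ ((¬((1/3)*tot < -8)) ↔ (val = -1 → tot + 3*val ≠ -1)).
Before tot := 2*tot: ((9*tot ≥ -15 ∧ 5*cnt ≤ 13) ∨ (5/4)*cnt + val ≤ -5) ∧ ((¬((2/3)*tot < -8)) ↔ (val = -1 → 2*tot + 3*val ≠ -1))
Before val := 2*val + 1: ((9*tot ≥ -15 ∧ 5*cnt ≤ 13) ∨ (5/4)*cnt + 2*val ≤ -6) ∧ ((¬((2/3)*tot < -8)) ↔ (2*val = -2 → 2*tot + 6*val ≠ -4))
Answer: WP = ((9*tot ≥ -15 ∧ 5*cnt ≤ 13) ∨ (5/4)*cnt + 2*val ≤ -6) ∧ ((¬((2/3)*tot < -8)) ↔ (2*val = -2 → 2*tot + 6*val ≠ -4))


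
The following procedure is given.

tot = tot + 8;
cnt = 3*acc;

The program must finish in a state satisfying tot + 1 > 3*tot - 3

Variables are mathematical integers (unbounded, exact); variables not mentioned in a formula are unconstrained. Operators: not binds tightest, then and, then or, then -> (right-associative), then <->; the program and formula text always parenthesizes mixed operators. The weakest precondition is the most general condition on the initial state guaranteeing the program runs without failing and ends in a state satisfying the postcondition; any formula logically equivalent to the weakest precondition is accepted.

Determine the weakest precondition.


Working backward. After the program, the postcondition tot + 1 > 3*tot - 3 must hold; in canonical form it is 2*tot < 4.
Before cnt := 3*acc: 2*tot < 4
Before tot := tot + 8: 2*tot < -12
Answer: WP = 2*tot < -12


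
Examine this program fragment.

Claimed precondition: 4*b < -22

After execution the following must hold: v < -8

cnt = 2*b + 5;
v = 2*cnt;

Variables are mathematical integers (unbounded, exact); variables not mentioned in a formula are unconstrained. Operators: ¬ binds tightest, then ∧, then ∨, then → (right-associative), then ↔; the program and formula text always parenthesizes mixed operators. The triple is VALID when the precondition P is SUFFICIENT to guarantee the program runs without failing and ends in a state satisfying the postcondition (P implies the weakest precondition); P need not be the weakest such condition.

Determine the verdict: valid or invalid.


Working backward. After the program, v < -8 must hold.
Before v := 2*cnt: 2*cnt < -8
Before cnt := 2*b + 5: 4*b < -18
The weakest precondition is 4*b < -18.
Check whether 4*b < -22 implies it.
Every state satisfying the precondition satisfies the weakest precondition: the implication holds.
Answer: valid


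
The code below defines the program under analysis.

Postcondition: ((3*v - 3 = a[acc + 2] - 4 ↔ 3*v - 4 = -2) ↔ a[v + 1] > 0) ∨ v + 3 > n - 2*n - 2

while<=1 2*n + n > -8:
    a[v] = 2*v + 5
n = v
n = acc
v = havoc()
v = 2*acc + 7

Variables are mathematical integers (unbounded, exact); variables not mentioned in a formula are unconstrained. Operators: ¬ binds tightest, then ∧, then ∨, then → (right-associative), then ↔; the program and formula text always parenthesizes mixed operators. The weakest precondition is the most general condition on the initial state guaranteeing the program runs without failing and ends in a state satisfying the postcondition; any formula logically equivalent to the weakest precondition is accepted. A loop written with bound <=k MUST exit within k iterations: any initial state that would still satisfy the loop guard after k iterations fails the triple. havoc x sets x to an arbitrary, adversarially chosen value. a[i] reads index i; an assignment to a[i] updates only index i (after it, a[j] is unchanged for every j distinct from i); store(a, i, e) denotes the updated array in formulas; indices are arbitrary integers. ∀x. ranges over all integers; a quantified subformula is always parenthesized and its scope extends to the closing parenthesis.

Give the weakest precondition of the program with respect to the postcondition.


Working backward. After the program, the postcondition ((3*v - 3 = a[acc + 2] - 4 ↔ 3*v - 4 = -2) ↔ a[v + 1] > 0) ∨ v + 3 > n - 2*n - 2 must hold; in canonical form it is ((3*v = a[acc + 2] - 1 ↔ 3*v = 2) ↔ a[v + 1] > 0) ∨ n + v > -5.
Before v := 2*acc + 7: ((6*acc = a[acc + 2] - 22 ↔ 6*acc = -19) ↔ a[2*acc + 8] > 0) ∨ 2*acc + n > -12
Before havoc v: ((6*acc = a[acc + 2] - 22 ↔ 6*acc = -19) ↔ a[2*acc + 8] > 0) ∨ 2*acc + n > -12
Before n := acc: ((6*acc = a[acc + 2] - 22 ↔ 6*acc = -19) ↔ a[2*acc + 8] > 0) ∨ 3*acc > -12
Before n := v: ((6*acc = a[acc + 2] - 22 ↔ 6*acc = -19) ↔ a[2*acc + 8] > 0) ∨ 3*acc > -12
Before the loop (bound <=1), unroll the exhaustion recursion (WP_0 = exit-now case; WP_j = one more guarded iteration, up to j = 1):
  WP_0: (¬(3*n > -8)) ∧ (((6*acc = a[acc + 2] - 22 ↔ 6*acc = -19) ↔ a[2*acc + 8] > 0) ∨ 3*acc > -12)
  WP_1: (3*n > -8 → ((¬(3*n > -8)) ∧ (((6*acc = store(a, v, 2*v + 5)[acc + 2] - 22 ↔ 6*acc = -19) ↔ store(a, v, 2*v + 5)[2*acc + 8] > 0) ∨ 3*acc > -12))) ∧ ((¬(3*n > -8)) → (((6*acc = a[acc + 2] - 22 ↔ 6*acc = -19) ↔ a[2*acc + 8] > 0) ∨ 3*acc > -12))
So before the loop: (3*n > -8 → ((¬(3*n > -8)) ∧ (((6*acc = store(a, v, 2*v + 5)[acc + 2] - 22 ↔ 6*acc = -19) ↔ store(a, v, 2*v + 5)[2*acc + 8] > 0) ∨ 3*acc > -12))) ∧ ((¬(3*n > -8)) → (((6*acc = a[acc + 2] - 22 ↔ 6*acc = -19) ↔ a[2*acc + 8] > 0) ∨ 3*acc > -12))
Answer: WP = (3*n > -8 → ((¬(3*n > -8)) ∧ (((6*acc = store(a, v, 2*v + 5)[acc + 2] - 22 ↔ 6*acc = -19) ↔ store(a, v, 2*v + 5)[2*acc + 8] > 0) ∨ 3*acc > -12))) ∧ ((¬(3*n > -8)) → (((6*acc = a[acc + 2] - 22 ↔ 6*acc = -19) ↔ a[2*acc + 8] > 0) ∨ 3*acc > -12))


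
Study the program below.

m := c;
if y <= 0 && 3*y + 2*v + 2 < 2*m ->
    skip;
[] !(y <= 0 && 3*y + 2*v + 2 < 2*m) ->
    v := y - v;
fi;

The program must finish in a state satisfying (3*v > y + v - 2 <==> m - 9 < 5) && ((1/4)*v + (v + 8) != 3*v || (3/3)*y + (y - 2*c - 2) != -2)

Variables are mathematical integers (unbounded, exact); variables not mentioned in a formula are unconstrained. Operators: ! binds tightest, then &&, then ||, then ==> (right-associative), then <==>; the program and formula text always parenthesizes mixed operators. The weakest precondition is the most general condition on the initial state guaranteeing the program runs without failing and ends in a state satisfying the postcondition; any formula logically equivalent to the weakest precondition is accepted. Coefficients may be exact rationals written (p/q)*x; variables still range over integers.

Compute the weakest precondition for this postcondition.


Working backward. After the program, the postcondition (3*v > y + v - 2 <==> m - 9 < 5) && ((1/4)*v + (v + 8) != 3*v || (3/3)*y + (y - 2*c - 2) != -2) must hold; in canonical form it is (2*v > y - 2 <==> m < 14) && ((7/4)*v != 8 || 2*y != 2*c).
Then branch requires (2*v > y - 2 <==> m < 14) && ((7/4)*v != 8 || 2*y != 2*c); else branch requires (y > 2*v - 2 <==> m < 14) && ((7/4)*y != (7/4)*v + 8 || 2*y != 2*c).
Before the if: ((y <= 0 && 2*v + 3*y < 2*m - 2) ==> ((2*v > y - 2 <==> m < 14) && ((7/4)*v != 8 || 2*y != 2*c))) && ((!(y <= 0 && 2*v + 3*y < 2*m - 2)) ==> ((y > 2*v - 2 <==> m < 14) && ((7/4)*y != (7/4)*v + 8 || 2*y != 2*c)))
Before m := c: ((y <= 0 && 2*v + 3*y < 2*c - 2) ==> ((2*v > y - 2 <==> c < 14) && ((7/4)*v != 8 || 2*y != 2*c))) && ((!(y <= 0 && 2*v + 3*y < 2*c - 2)) ==> ((y > 2*v - 2 <==> c < 14) && ((7/4)*y != (7/4)*v + 8 || 2*y != 2*c)))
Answer: WP = ((y <= 0 && 2*v + 3*y < 2*c - 2) ==> ((2*v > y - 2 <==> c < 14) && ((7/4)*v != 8 || 2*y != 2*c))) && ((!(y <= 0 && 2*v + 3*y < 2*c - 2)) ==> ((y > 2*v - 2 <==> c < 14) && ((7/4)*y != (7/4)*v + 8 || 2*y != 2*c)))


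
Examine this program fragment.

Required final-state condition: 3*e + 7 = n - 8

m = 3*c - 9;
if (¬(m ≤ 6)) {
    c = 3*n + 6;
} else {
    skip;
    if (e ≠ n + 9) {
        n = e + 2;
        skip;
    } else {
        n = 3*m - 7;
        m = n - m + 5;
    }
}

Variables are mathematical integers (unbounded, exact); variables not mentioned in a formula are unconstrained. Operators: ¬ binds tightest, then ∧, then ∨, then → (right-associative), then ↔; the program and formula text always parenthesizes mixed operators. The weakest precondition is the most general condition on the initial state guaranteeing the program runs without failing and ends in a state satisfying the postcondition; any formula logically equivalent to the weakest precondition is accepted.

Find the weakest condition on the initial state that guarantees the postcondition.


Working backward. After the program, the postcondition 3*e + 7 = n - 8 must hold; in canonical form it is 3*e = n - 15.
Then branch requires 3*e = n - 15; else branch requires (e ≠ n + 9 → 2*e = -13) ∧ ((¬(e ≠ n + 9)) → 3*e = 3*m - 22).
Before the if: ((¬(m ≤ 6)) → 3*e = n - 15) ∧ (m ≤ 6 → ((e ≠ n + 9 → 2*e = -13) ∧ ((¬(e ≠ n + 9)) → 3*e = 3*m - 22)))
Before m := 3*c - 9: ((¬(3*c ≤ 15)) → 3*e = n - 15) ∧ (3*c ≤ 15 → ((e ≠ n + 9 → 2*e = -13) ∧ ((¬(e ≠ n + 9)) → 3*e = 9*c - 49)))
Answer: WP = ((¬(3*c ≤ 15)) → 3*e = n - 15) ∧ (3*c ≤ 15 → ((e ≠ n + 9 → 2*e = -13) ∧ ((¬(e ≠ n + 9)) → 3*e = 9*c - 49)))


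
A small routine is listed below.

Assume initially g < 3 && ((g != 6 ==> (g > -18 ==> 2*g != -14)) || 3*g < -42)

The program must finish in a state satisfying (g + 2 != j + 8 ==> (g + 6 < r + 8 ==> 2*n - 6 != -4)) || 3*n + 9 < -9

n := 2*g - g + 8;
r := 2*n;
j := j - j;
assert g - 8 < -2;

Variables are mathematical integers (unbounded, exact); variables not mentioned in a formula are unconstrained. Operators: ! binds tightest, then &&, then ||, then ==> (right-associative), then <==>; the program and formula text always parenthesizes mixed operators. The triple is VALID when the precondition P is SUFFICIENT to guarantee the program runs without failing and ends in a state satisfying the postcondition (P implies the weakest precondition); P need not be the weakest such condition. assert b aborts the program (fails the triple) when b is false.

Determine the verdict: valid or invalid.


Working backward. After the program, the postcondition (g + 2 != j + 8 ==> (g + 6 < r + 8 ==> 2*n - 6 != -4)) || 3*n + 9 < -9 must hold; in canonical form it is (g != j + 6 ==> (g < r + 2 ==> 2*n != 2)) || 3*n < -18.
Before assert g - 8 < -2: g < 6 && ((g != j + 6 ==> (g < r + 2 ==> 2*n != 2)) || 3*n < -18)
Before j := j - j: g < 6 && ((g != 6 ==> (g < r + 2 ==> 2*n != 2)) || 3*n < -18)
Before r := 2*n: g < 6 && ((g != 6 ==> (g < 2*n + 2 ==> 2*n != 2)) || 3*n < -18)
Before n := 2*g - g + 8: g < 6 && ((g != 6 ==> (g > -18 ==> 2*g != -14)) || 3*g < -42)
The weakest precondition is g < 6 && ((g != 6 ==> (g > -18 ==> 2*g != -14)) || 3*g < -42).
Check whether g < 3 && ((g != 6 ==> (g > -18 ==> 2*g != -14)) || 3*g < -42) implies it.
Every state satisfying the precondition satisfies the weakest precondition: the implication holds.
Answer: valid


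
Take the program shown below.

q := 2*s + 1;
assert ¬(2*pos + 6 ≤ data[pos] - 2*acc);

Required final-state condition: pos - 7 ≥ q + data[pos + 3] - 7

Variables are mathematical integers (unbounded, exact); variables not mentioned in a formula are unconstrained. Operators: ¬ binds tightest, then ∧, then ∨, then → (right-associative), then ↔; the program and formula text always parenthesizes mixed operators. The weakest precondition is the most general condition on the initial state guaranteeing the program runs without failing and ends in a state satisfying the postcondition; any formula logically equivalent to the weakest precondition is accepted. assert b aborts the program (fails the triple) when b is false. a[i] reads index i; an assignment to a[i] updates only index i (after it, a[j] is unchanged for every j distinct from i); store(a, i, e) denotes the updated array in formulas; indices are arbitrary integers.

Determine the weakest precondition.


Working backward. After the program, the postcondition pos - 7 ≥ q + data[pos + 3] - 7 must hold; in canonical form it is pos ≥ data[pos + 3] + q.
Before assert ¬(2*pos + 6 ≤ data[pos] - 2*acc): (¬(2*acc + 2*pos ≤ data[pos] - 6)) ∧ pos ≥ data[pos + 3] + q
Before q := 2*s + 1: (¬(2*acc + 2*pos ≤ data[pos] - 6)) ∧ pos ≥ data[pos + 3] + 2*s + 1
Answer: WP = (¬(2*acc + 2*pos ≤ data[pos] - 6)) ∧ pos ≥ data[pos + 3] + 2*s + 1


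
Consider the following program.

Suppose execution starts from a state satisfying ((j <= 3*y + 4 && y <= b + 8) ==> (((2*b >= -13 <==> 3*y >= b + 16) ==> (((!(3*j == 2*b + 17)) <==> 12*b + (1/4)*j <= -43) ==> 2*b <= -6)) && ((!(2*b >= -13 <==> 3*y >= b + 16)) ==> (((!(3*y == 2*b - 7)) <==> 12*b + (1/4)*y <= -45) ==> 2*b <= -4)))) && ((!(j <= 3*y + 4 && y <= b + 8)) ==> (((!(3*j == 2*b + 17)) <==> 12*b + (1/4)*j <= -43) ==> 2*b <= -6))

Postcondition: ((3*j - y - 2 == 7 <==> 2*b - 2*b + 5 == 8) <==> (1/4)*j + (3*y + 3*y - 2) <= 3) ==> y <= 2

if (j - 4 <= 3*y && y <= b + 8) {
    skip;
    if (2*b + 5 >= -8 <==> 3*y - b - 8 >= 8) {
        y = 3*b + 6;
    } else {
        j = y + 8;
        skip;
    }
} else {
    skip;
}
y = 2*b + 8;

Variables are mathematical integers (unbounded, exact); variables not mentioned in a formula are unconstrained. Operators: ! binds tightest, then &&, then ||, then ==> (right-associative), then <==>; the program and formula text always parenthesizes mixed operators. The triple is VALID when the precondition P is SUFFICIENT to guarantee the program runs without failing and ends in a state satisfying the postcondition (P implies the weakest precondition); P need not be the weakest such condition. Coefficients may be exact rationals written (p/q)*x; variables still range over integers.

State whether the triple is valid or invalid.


Working backward. After the program, the postcondition ((3*j - y - 2 == 7 <==> 2*b - 2*b + 5 == 8) <==> (1/4)*j + (3*y + 3*y - 2) <= 3) ==> y <= 2 must hold; in canonical form it is ((!(3*j == y + 9)) <==> (1/4)*j + 6*y <= 5) ==> y <= 2.
Before y := 2*b + 8: ((!(3*j == 2*b + 17)) <==> 12*b + (1/4)*j <= -43) ==> 2*b <= -6
Then branch requires ((2*b >= -13 <==> 3*y >= b + 16) ==> (((!(3*j == 2*b + 17)) <==> 12*b + (1/4)*j <= -43) ==> 2*b <= -6)) && ((!(2*b >= -13 <==> 3*y >= b + 16)) ==> (((!(3*y == 2*b - 7)) <==> 12*b + (1/4)*y <= -45) ==> 2*b <= -6)); else branch requires ((!(3*j == 2*b + 17)) <==> 12*b + (1/4)*j <= -43) ==> 2*b <= -6.
Before the if: ((j <= 3*y + 4 && y <= b + 8) ==> (((2*b >= -13 <==> 3*y >= b + 16) ==> (((!(3*j == 2*b + 17)) <==> 12*b + (1/4)*j <= -43) ==> 2*b <= -6)) && ((!(2*b >= -13 <==> 3*y >= b + 16)) ==> (((!(3*y == 2*b - 7)) <==> 12*b + (1/4)*y <= -45) ==> 2*b <= -6)))) && ((!(j <= 3*y + 4 && y <= b + 8)) ==> (((!(3*j == 2*b + 17)) <==> 12*b + (1/4)*j <= -43) ==> 2*b <= -6))
The weakest precondition is ((j <= 3*y + 4 && y <= b + 8) ==> (((2*b >= -13 <==> 3*y >= b + 16) ==> (((!(3*j == 2*b + 17)) <==> 12*b + (1/4)*j <= -43) ==> 2*b <= -6)) && ((!(2*b >= -13 <==> 3*y >= b + 16)) ==> (((!(3*y == 2*b - 7)) <==> 12*b + (1/4)*y <= -45) ==> 2*b <= -6)))) && ((!(j <= 3*y + 4 && y <= b + 8)) ==> (((!(3*j == 2*b + 17)) <==> 12*b + (1/4)*j <= -43) ==> 2*b <= -6)).
Check whether ((j <= 3*y + 4 && y <= b + 8) ==> (((2*b >= -13 <==> 3*y >= b + 16) ==> (((!(3*j == 2*b + 17)) <==> 12*b + (1/4)*j <= -43) ==> 2*b <= -6)) && ((!(2*b >= -13 <==> 3*y >= b + 16)) ==> (((!(3*y == 2*b - 7)) <==> 12*b + (1/4)*y <= -45) ==> 2*b <= -4)))) && ((!(j <= 3*y + 4 && y <= b + 8)) ==> (((!(3*j == 2*b + 17)) <==> 12*b + (1/4)*j <= -43) ==> 2*b <= -6)) implies it.
Countermodel: at the initial state b = -2, j = -248, y = -84, the precondition holds but the weakest precondition fails.
Answer: invalid


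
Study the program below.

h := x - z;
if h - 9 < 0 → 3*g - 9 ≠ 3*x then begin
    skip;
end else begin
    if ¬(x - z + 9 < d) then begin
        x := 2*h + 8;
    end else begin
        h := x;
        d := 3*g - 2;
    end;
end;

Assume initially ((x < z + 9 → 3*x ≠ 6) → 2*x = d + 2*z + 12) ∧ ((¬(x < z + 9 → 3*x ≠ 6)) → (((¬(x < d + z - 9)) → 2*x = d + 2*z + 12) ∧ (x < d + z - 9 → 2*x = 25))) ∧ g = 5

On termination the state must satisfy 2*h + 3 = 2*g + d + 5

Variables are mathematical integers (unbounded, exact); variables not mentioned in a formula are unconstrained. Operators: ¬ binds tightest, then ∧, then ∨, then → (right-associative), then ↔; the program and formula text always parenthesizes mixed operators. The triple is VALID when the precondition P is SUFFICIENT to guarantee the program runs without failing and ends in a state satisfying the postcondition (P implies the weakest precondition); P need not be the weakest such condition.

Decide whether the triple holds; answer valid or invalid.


Working backward. After the program, the postcondition 2*h + 3 = 2*g + d + 5 must hold; in canonical form it is 2*h = d + 2*g + 2.
Then branch requires 2*h = d + 2*g + 2; else branch requires ((¬(x < d + z - 9)) → 2*h = d + 2*g + 2) ∧ (x < d + z - 9 → 2*x = 5*g).
Before the if: ((h < 9 → 3*g ≠ 3*x + 9) → 2*h = d + 2*g + 2) ∧ ((¬(h < 9 → 3*g ≠ 3*x + 9)) → (((¬(x < d + z - 9)) → 2*h = d + 2*g + 2) ∧ (x < d + z - 9 → 2*x = 5*g)))
Before h := x - z: ((x < z + 9 → 3*g ≠ 3*x + 9) → 2*x = d + 2*g + 2*z + 2) ∧ ((¬(x < z + 9 → 3*g ≠ 3*x + 9)) → (((¬(x < d + z - 9)) → 2*x = d + 2*g + 2*z + 2) ∧ (x < d + z - 9 → 2*x = 5*g)))
The weakest precondition is ((x < z + 9 → 3*g ≠ 3*x + 9) → 2*x = d + 2*g + 2*z + 2) ∧ ((¬(x < z + 9 → 3*g ≠ 3*x + 9)) → (((¬(x < d + z - 9)) → 2*x = d + 2*g + 2*z + 2) ∧ (x < d + z - 9 → 2*x = 5*g))).
Check whether ((x < z + 9 → 3*x ≠ 6) → 2*x = d + 2*z + 12) ∧ ((¬(x < z + 9 → 3*x ≠ 6)) → (((¬(x < d + z - 9)) → 2*x = d + 2*z + 12) ∧ (x < d + z - 9 → 2*x = 25))) ∧ g = 5 implies it.
Every state satisfying the precondition satisfies the weakest precondition: the implication holds.
Answer: valid


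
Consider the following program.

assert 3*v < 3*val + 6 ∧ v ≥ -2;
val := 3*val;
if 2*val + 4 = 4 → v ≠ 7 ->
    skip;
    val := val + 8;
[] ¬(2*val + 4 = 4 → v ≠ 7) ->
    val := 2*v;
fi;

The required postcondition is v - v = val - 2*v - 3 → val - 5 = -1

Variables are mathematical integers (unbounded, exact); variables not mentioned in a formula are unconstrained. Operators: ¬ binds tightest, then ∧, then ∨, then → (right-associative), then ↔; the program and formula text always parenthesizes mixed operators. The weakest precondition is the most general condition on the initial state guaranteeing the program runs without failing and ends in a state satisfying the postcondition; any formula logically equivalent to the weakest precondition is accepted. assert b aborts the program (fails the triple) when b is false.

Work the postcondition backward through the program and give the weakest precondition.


Working backward. After the program, the postcondition v - v = val - 2*v - 3 → val - 5 = -1 must hold; in canonical form it is 2*v = val - 3 → val = 4.
Then branch requires 2*v = val + 5 → val = -4; else branch requires true.
Before the if: (2*val = 0 → v ≠ 7) → (2*v = val + 5 → val = -4)
Before val := 3*val: (6*val = 0 → v ≠ 7) → (2*v = 3*val + 5 → 3*val = -4)
Before assert 3*v < 3*val + 6 ∧ v ≥ -2: 3*v < 3*val + 6 ∧ v ≥ -2 ∧ ((6*val = 0 → v ≠ 7) → (2*v = 3*val + 5 → 3*val = -4))
Answer: WP = 3*v < 3*val + 6 ∧ v ≥ -2 ∧ ((6*val = 0 → v ≠ 7) → (2*v = 3*val + 5 → 3*val = -4))


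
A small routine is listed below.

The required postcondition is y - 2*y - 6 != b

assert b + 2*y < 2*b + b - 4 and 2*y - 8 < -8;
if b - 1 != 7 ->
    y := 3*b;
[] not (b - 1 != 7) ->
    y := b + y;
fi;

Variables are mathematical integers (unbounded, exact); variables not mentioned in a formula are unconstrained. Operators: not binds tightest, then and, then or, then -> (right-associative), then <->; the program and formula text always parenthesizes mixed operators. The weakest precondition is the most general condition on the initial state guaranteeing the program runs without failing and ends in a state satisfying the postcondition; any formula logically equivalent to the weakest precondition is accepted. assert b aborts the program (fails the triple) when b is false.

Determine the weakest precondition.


Working backward. After the program, the postcondition y - 2*y - 6 != b must hold; in canonical form it is b + y != -6.
Then branch requires 4*b != -6; else branch requires 2*b + y != -6.
Before the if: (b != 8 -> 4*b != -6) and ((not (b != 8)) -> 2*b + y != -6)
Before assert b + 2*y < 2*b + b - 4 and 2*y - 8 < -8: 2*y < 2*b - 4 and 2*y < 0 and (b != 8 -> 4*b != -6) and ((not (b != 8)) -> 2*b + y != -6)
Answer: WP = 2*y < 2*b - 4 and 2*y < 0 and (b != 8 -> 4*b != -6) and ((not (b != 8)) -> 2*b + y != -6)


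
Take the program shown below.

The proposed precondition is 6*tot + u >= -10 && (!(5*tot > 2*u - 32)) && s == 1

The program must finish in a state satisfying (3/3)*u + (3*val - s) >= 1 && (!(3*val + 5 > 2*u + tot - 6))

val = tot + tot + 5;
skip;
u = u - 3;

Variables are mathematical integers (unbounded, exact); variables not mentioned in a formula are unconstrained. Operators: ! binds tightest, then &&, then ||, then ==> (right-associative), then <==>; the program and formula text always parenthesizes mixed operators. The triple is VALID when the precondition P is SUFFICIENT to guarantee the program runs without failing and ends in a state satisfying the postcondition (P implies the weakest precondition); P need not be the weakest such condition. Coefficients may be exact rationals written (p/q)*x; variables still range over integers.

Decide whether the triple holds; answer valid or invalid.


Working backward. After the program, the postcondition (3/3)*u + (3*val - s) >= 1 && (!(3*val + 5 > 2*u + tot - 6)) must hold; in canonical form it is u + 3*val >= s + 1 && (!(3*val > tot + 2*u - 11)).
Before u := u - 3: u + 3*val >= s + 4 && (!(3*val > tot + 2*u - 17))
Before skip: u + 3*val >= s + 4 && (!(3*val > tot + 2*u - 17))
Before val := tot + tot + 5: 6*tot + u >= s - 11 && (!(5*tot > 2*u - 32))
The weakest precondition is 6*tot + u >= s - 11 && (!(5*tot > 2*u - 32)).
Check whether 6*tot + u >= -10 && (!(5*tot > 2*u - 32)) && s == 1 implies it.
Every state satisfying the precondition satisfies the weakest precondition: the implication holds.
Answer: valid


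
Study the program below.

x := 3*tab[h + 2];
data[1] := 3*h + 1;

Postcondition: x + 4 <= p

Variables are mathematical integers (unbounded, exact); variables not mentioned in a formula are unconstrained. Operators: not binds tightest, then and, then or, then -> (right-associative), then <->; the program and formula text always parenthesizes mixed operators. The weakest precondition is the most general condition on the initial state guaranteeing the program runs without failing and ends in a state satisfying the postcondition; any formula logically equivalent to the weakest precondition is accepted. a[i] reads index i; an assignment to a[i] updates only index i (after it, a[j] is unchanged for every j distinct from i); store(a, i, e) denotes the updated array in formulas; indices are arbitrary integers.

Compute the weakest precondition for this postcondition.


Working backward. After the program, the postcondition x + 4 <= p must hold; in canonical form it is x <= p - 4.
Before data[1] := 3*h + 1: x <= p - 4
Before x := 3*tab[h + 2]: 3*tab[h + 2] <= p - 4
Answer: WP = 3*tab[h + 2] <= p - 4
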